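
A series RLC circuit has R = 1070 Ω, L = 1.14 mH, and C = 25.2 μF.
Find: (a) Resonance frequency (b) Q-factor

Step 1 — Resonance condition Im(Z)=0 gives ω₀ = 1/√(LC).
Step 2 — ω₀ = 1/√(0.00114·2.52e-05) = 5900 rad/s.
Step 3 — f₀ = ω₀/(2π) = 939 Hz.
Step 4 — Series Q: Q = ω₀L/R = 5900·0.00114/1070 = 0.006286.

(a) f₀ = 939 Hz  (b) Q = 0.006286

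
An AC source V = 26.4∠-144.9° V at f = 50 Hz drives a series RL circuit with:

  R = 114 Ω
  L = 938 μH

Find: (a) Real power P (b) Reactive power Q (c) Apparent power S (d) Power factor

Step 1 — Angular frequency: ω = 2π·f = 2π·50 = 314.2 rad/s.
Step 2 — Component impedances:
  R: Z = R = 114 Ω
  L: Z = jωL = j·314.2·0.000938 = 0 + j0.2947 Ω
Step 3 — Series combination: Z_total = R + L = 114 + j0.2947 Ω = 114∠0.1° Ω.
Step 4 — Source phasor: V = 26.4∠-144.9° V = -21.6 - j15.18 V.
Step 5 — Current: I = V / Z = -0.1898 - j0.1327 A = 0.2316∠-145.0° A.
Step 6 — Complex power: S = V·I* = 6.114 + j0.0158 VA.
Step 7 — Real power: P = Re(S) = 6.114 W.
Step 8 — Reactive power: Q = Im(S) = 0.0158 VAR.
Step 9 — Apparent power: |S| = 6.114 VA.
Step 10 — Power factor: PF = P/|S| = 1 (lagging).

(a) P = 6.114 W  (b) Q = 0.0158 VAR  (c) S = 6.114 VA  (d) PF = 1 (lagging)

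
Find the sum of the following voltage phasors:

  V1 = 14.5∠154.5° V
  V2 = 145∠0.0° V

Step 1 — Convert each phasor to rectangular form:
  V1 = 14.5·(cos(154.5°) + j·sin(154.5°)) = -13.09 + j6.242 V
  V2 = 145·(cos(0.0°) + j·sin(0.0°)) = 145 V
Step 2 — Sum components: V_total = 131.9 + j6.242 V.
Step 3 — Convert to polar: |V_total| = 132.1 V, ∠V_total = 2.7°.

V_total = 132.1∠2.7° V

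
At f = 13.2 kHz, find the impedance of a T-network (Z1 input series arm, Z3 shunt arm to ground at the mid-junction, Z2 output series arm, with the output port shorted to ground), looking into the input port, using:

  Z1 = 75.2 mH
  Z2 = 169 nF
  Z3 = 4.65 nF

Step 1 — Angular frequency: ω = 2π·f = 2π·1.32e+04 = 8.294e+04 rad/s.
Step 2 — Component impedances:
  Z1: Z = jωL = j·8.294e+04·0.0752 = 0 + j6237 Ω
  Z2: Z = 1/(jωC) = -j/(ω·C) = 0 - j71.34 Ω
  Z3: Z = 1/(jωC) = -j/(ω·C) = 0 - j2593 Ω
Step 3 — With the output port shorted to ground, the output series arm Z2 runs from the junction to ground; the shunt arm Z3 also runs from the junction to ground. They appear in parallel: Z3 || Z2 = 0 - j69.43 Ω.
Step 4 — Series with input arm Z1: Z_in = Z1 + (Z3 || Z2) = 0 + j6168 Ω = 6168∠90.0° Ω.

Z = 0 + j6168 Ω = 6168∠90.0° Ω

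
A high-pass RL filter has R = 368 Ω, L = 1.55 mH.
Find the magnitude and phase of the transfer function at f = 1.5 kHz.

Step 1 — Angular frequency: ω = 2π·1500 = 9425 rad/s.
Step 2 — Transfer function: H(jω) = jωL/(R + jωL).
Step 3 — Numerator jωL = j·14.61; denominator R + jωL = 368 + j14.61.
Step 4 — H = 0.001573 + j0.03963.
Step 5 — Magnitude: |H| = 0.03967 (-28.0 dB); phase: φ = 87.7°.

|H| = 0.03967 (-28.0 dB), φ = 87.7°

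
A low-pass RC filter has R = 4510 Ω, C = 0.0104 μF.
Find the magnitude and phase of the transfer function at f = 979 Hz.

Step 1 — Angular frequency: ω = 2π·979 = 6151 rad/s.
Step 2 — Transfer function: H(jω) = 1/(1 + jωRC).
Step 3 — Denominator: 1 + jωRC = 1 + j·6151·4510·1.04e-08 = 1 + j0.2885.
Step 4 — H = 0.9232 - j0.2663.
Step 5 — Magnitude: |H| = 0.9608 (-0.3 dB); phase: φ = -16.1°.

|H| = 0.9608 (-0.3 dB), φ = -16.1°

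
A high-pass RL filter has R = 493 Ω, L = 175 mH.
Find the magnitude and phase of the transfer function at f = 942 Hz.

Step 1 — Angular frequency: ω = 2π·942 = 5919 rad/s.
Step 2 — Transfer function: H(jω) = jωL/(R + jωL).
Step 3 — Numerator jωL = j·1036; denominator R + jωL = 493 + j1036.
Step 4 — H = 0.8153 + j0.3881.
Step 5 — Magnitude: |H| = 0.9029 (-0.9 dB); phase: φ = 25.5°.

|H| = 0.9029 (-0.9 dB), φ = 25.5°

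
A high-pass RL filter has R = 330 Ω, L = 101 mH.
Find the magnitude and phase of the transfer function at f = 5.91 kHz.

Step 1 — Angular frequency: ω = 2π·5910 = 3.713e+04 rad/s.
Step 2 — Transfer function: H(jω) = jωL/(R + jωL).
Step 3 — Numerator jωL = j·3750; denominator R + jωL = 330 + j3750.
Step 4 — H = 0.9923 + j0.08731.
Step 5 — Magnitude: |H| = 0.9962 (-0.0 dB); phase: φ = 5.0°.

|H| = 0.9962 (-0.0 dB), φ = 5.0°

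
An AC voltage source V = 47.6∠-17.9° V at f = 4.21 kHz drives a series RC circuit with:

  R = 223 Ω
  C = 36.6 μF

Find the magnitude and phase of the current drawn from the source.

Step 1 — Angular frequency: ω = 2π·f = 2π·4210 = 2.645e+04 rad/s.
Step 2 — Component impedances:
  R: Z = R = 223 Ω
  C: Z = 1/(jωC) = -j/(ω·C) = 0 - j1.033 Ω
Step 3 — Series combination: Z_total = R + C = 223 - j1.033 Ω = 223∠-0.3° Ω.
Step 4 — Source phasor: V = 47.6∠-17.9° V = 45.3 - j14.63 V.
Step 5 — Ohm's law: I = V / Z_total = (45.3 - j14.63) / (223 - j1.033) = 0.2034 - j0.06466 A.
Step 6 — Convert to polar: |I| = 0.2135 A, ∠I = -17.6°.

I = 0.2135∠-17.6° A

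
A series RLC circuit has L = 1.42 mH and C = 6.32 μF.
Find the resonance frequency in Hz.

Step 1 — Resonance condition Im(Z)=0 gives ω₀ = 1/√(LC).
Step 2 — ω₀ = 1/√(0.00142·6.32e-06) = 1.056e+04 rad/s.
Step 3 — f₀ = ω₀/(2π) = 1680 Hz.

f₀ = 1680 Hz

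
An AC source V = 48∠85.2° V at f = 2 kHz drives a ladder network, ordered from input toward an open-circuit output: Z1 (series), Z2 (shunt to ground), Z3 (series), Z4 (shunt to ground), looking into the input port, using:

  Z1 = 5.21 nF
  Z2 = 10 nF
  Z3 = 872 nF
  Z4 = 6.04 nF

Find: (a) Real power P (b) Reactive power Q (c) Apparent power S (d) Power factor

Step 1 — Angular frequency: ω = 2π·f = 2π·2000 = 1.257e+04 rad/s.
Step 2 — Component impedances:
  Z1: Z = 1/(jωC) = -j/(ω·C) = 0 - j1.527e+04 Ω
  Z2: Z = 1/(jωC) = -j/(ω·C) = 0 - j7958 Ω
  Z3: Z = 1/(jωC) = -j/(ω·C) = 0 - j91.26 Ω
  Z4: Z = 1/(jωC) = -j/(ω·C) = 0 - j1.318e+04 Ω
Step 3 — Ladder network (open output): work backward from the far end, alternating series and parallel combinations. Z_in = 0 - j2.025e+04 Ω = 2.025e+04∠-90.0° Ω.
Step 4 — Source phasor: V = 48∠85.2° V = 4.017 + j47.83 V.
Step 5 — Current: I = V / Z = -0.002362 + j0.0001984 A = 0.002371∠175.2° A.
Step 6 — Complex power: S = V·I* = 0 - j0.1138 VA.
Step 7 — Real power: P = Re(S) = 0 W.
Step 8 — Reactive power: Q = Im(S) = -0.1138 VAR.
Step 9 — Apparent power: |S| = 0.1138 VA.
Step 10 — Power factor: PF = P/|S| = 0 (leading).

(a) P = 0 W  (b) Q = -0.1138 VAR  (c) S = 0.1138 VA  (d) PF = 0 (leading)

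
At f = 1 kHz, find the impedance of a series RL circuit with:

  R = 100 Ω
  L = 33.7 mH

Step 1 — Angular frequency: ω = 2π·f = 2π·1000 = 6283 rad/s.
Step 2 — Component impedances:
  R: Z = R = 100 Ω
  L: Z = jωL = j·6283·0.0337 = 0 + j211.7 Ω
Step 3 — Series combination: Z_total = R + L = 100 + j211.7 Ω = 234.2∠64.7° Ω.

Z = 100 + j211.7 Ω = 234.2∠64.7° Ω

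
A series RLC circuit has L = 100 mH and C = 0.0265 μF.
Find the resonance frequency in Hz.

Step 1 — Resonance condition Im(Z)=0 gives ω₀ = 1/√(LC).
Step 2 — ω₀ = 1/√(0.1·2.65e-08) = 1.943e+04 rad/s.
Step 3 — f₀ = ω₀/(2π) = 3092 Hz.

f₀ = 3092 Hz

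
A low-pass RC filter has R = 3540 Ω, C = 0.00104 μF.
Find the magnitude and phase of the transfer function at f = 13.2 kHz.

Step 1 — Angular frequency: ω = 2π·1.32e+04 = 8.294e+04 rad/s.
Step 2 — Transfer function: H(jω) = 1/(1 + jωRC).
Step 3 — Denominator: 1 + jωRC = 1 + j·8.294e+04·3540·1.04e-09 = 1 + j0.3053.
Step 4 — H = 0.9147 - j0.2793.
Step 5 — Magnitude: |H| = 0.9564 (-0.4 dB); phase: φ = -17.0°.

|H| = 0.9564 (-0.4 dB), φ = -17.0°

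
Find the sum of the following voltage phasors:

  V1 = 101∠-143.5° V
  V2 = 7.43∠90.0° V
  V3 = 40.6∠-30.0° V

Step 1 — Convert each phasor to rectangular form:
  V1 = 101·(cos(-143.5°) + j·sin(-143.5°)) = -81.19 - j60.08 V
  V2 = 7.43·(cos(90.0°) + j·sin(90.0°)) = 0 + j7.43 V
  V3 = 40.6·(cos(-30.0°) + j·sin(-30.0°)) = 35.16 - j20.3 V
Step 2 — Sum components: V_total = -46.03 - j72.95 V.
Step 3 — Convert to polar: |V_total| = 86.26 V, ∠V_total = -122.3°.

V_total = 86.26∠-122.3° V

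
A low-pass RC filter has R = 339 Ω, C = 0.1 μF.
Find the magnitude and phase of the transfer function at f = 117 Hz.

Step 1 — Angular frequency: ω = 2π·117 = 735.1 rad/s.
Step 2 — Transfer function: H(jω) = 1/(1 + jωRC).
Step 3 — Denominator: 1 + jωRC = 1 + j·735.1·339·1e-07 = 1 + j0.02492.
Step 4 — H = 0.9994 - j0.02491.
Step 5 — Magnitude: |H| = 0.9997 (-0.0 dB); phase: φ = -1.4°.

|H| = 0.9997 (-0.0 dB), φ = -1.4°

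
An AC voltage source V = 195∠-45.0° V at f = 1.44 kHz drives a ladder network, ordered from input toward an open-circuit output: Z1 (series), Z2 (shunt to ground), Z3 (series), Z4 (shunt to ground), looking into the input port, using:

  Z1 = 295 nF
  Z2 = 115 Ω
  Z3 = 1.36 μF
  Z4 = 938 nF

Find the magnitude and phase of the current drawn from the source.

Step 1 — Angular frequency: ω = 2π·f = 2π·1440 = 9048 rad/s.
Step 2 — Component impedances:
  Z1: Z = 1/(jωC) = -j/(ω·C) = 0 - j374.7 Ω
  Z2: Z = R = 115 Ω
  Z3: Z = 1/(jωC) = -j/(ω·C) = 0 - j81.27 Ω
  Z4: Z = 1/(jωC) = -j/(ω·C) = 0 - j117.8 Ω
Step 3 — Ladder network (open output): work backward from the far end, alternating series and parallel combinations. Z_in = 86.23 - j424.5 Ω = 433.1∠-78.5° Ω.
Step 4 — Source phasor: V = 195∠-45.0° V = 137.9 - j137.9 V.
Step 5 — Ohm's law: I = V / Z_total = (137.9 - j137.9) / (86.23 - j424.5) = 0.3753 + j0.2486 A.
Step 6 — Convert to polar: |I| = 0.4502 A, ∠I = 33.5°.

I = 0.4502∠33.5° A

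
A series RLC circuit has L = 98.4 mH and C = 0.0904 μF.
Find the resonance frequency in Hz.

Step 1 — Resonance condition Im(Z)=0 gives ω₀ = 1/√(LC).
Step 2 — ω₀ = 1/√(0.0984·9.04e-08) = 1.06e+04 rad/s.
Step 3 — f₀ = ω₀/(2π) = 1687 Hz.

f₀ = 1687 Hz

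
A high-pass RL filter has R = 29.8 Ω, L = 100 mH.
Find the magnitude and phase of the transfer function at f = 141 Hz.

Step 1 — Angular frequency: ω = 2π·141 = 885.9 rad/s.
Step 2 — Transfer function: H(jω) = jωL/(R + jωL).
Step 3 — Numerator jωL = j·88.59; denominator R + jωL = 29.8 + j88.59.
Step 4 — H = 0.8984 + j0.3022.
Step 5 — Magnitude: |H| = 0.9478 (-0.5 dB); phase: φ = 18.6°.

|H| = 0.9478 (-0.5 dB), φ = 18.6°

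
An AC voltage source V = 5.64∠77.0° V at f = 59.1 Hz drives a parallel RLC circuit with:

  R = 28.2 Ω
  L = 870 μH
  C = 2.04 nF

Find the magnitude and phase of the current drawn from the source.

Step 1 — Angular frequency: ω = 2π·f = 2π·59.1 = 371.3 rad/s.
Step 2 — Component impedances:
  R: Z = R = 28.2 Ω
  L: Z = jωL = j·371.3·0.00087 = 0 + j0.3231 Ω
  C: Z = 1/(jωC) = -j/(ω·C) = 0 - j1.32e+06 Ω
Step 3 — Parallel combination: 1/Z_total = 1/R + 1/L + 1/C; Z_total = 0.003701 + j0.323 Ω = 0.323∠89.3° Ω.
Step 4 — Source phasor: V = 5.64∠77.0° V = 1.269 + j5.495 V.
Step 5 — Ohm's law: I = V / Z_total = (1.269 + j5.495) / (0.003701 + j0.323) = 17.06 - j3.732 A.
Step 6 — Convert to polar: |I| = 17.46 A, ∠I = -12.3°.

I = 17.46∠-12.3° A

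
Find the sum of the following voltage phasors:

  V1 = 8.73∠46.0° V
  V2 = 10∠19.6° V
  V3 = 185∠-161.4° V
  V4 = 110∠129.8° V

Step 1 — Convert each phasor to rectangular form:
  V1 = 8.73·(cos(46.0°) + j·sin(46.0°)) = 6.064 + j6.28 V
  V2 = 10·(cos(19.6°) + j·sin(19.6°)) = 9.421 + j3.355 V
  V3 = 185·(cos(-161.4°) + j·sin(-161.4°)) = -175.3 - j59.01 V
  V4 = 110·(cos(129.8°) + j·sin(129.8°)) = -70.41 + j84.51 V
Step 2 — Sum components: V_total = -230.3 + j35.14 V.
Step 3 — Convert to polar: |V_total| = 232.9 V, ∠V_total = 171.3°.

V_total = 232.9∠171.3° V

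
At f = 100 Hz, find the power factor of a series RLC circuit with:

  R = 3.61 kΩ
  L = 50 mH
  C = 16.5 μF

Step 1 — Angular frequency: ω = 2π·f = 2π·100 = 628.3 rad/s.
Step 2 — Component impedances:
  R: Z = R = 3610 Ω
  L: Z = jωL = j·628.3·0.05 = 0 + j31.42 Ω
  C: Z = 1/(jωC) = -j/(ω·C) = 0 - j96.46 Ω
Step 3 — Series combination: Z_total = R + L + C = 3610 - j65.04 Ω = 3611∠-1.0° Ω.
Step 4 — Power factor: PF = cos(φ) = Re(Z)/|Z| = 3610/3610.6 = 0.9998.
Step 5 — Type: Im(Z) = -65.04 ⇒ leading (phase φ = -1.0°).

PF = 0.9998 (leading, φ = -1.0°)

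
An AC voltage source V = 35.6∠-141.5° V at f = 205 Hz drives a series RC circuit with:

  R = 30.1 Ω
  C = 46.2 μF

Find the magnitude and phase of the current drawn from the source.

Step 1 — Angular frequency: ω = 2π·f = 2π·205 = 1288 rad/s.
Step 2 — Component impedances:
  R: Z = R = 30.1 Ω
  C: Z = 1/(jωC) = -j/(ω·C) = 0 - j16.8 Ω
Step 3 — Series combination: Z_total = R + C = 30.1 - j16.8 Ω = 34.47∠-29.2° Ω.
Step 4 — Source phasor: V = 35.6∠-141.5° V = -27.86 - j22.16 V.
Step 5 — Ohm's law: I = V / Z_total = (-27.86 - j22.16) / (30.1 - j16.8) = -0.3923 - j0.9553 A.
Step 6 — Convert to polar: |I| = 1.033 A, ∠I = -112.3°.

I = 1.033∠-112.3° A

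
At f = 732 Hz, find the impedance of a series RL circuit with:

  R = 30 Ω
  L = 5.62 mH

Step 1 — Angular frequency: ω = 2π·f = 2π·732 = 4599 rad/s.
Step 2 — Component impedances:
  R: Z = R = 30 Ω
  L: Z = jωL = j·4599·0.00562 = 0 + j25.85 Ω
Step 3 — Series combination: Z_total = R + L = 30 + j25.85 Ω = 39.6∠40.7° Ω.

Z = 30 + j25.85 Ω = 39.6∠40.7° Ω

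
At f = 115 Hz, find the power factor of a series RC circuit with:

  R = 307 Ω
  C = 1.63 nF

Step 1 — Angular frequency: ω = 2π·f = 2π·115 = 722.6 rad/s.
Step 2 — Component impedances:
  R: Z = R = 307 Ω
  C: Z = 1/(jωC) = -j/(ω·C) = 0 - j8.491e+05 Ω
Step 3 — Series combination: Z_total = R + C = 307 - j8.491e+05 Ω = 8.491e+05∠-90.0° Ω.
Step 4 — Power factor: PF = cos(φ) = Re(Z)/|Z| = 307/8.491e+05 = 0.0003616.
Step 5 — Type: Im(Z) = -8.491e+05 ⇒ leading (phase φ = -90.0°).

PF = 0.0003616 (leading, φ = -90.0°)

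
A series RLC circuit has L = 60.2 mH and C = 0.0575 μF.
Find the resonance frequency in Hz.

Step 1 — Resonance condition Im(Z)=0 gives ω₀ = 1/√(LC).
Step 2 — ω₀ = 1/√(0.0602·5.75e-08) = 1.7e+04 rad/s.
Step 3 — f₀ = ω₀/(2π) = 2705 Hz.

f₀ = 2705 Hz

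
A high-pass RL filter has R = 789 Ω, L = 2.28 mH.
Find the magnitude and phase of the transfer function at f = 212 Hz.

Step 1 — Angular frequency: ω = 2π·212 = 1332 rad/s.
Step 2 — Transfer function: H(jω) = jωL/(R + jωL).
Step 3 — Numerator jωL = j·3.037; denominator R + jωL = 789 + j3.037.
Step 4 — H = 1.482e-05 + j0.003849.
Step 5 — Magnitude: |H| = 0.003849 (-48.3 dB); phase: φ = 89.8°.

|H| = 0.003849 (-48.3 dB), φ = 89.8°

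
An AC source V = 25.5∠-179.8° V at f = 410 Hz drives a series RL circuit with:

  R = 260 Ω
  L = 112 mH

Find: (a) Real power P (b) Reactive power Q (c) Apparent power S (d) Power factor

Step 1 — Angular frequency: ω = 2π·f = 2π·410 = 2576 rad/s.
Step 2 — Component impedances:
  R: Z = R = 260 Ω
  L: Z = jωL = j·2576·0.112 = 0 + j288.5 Ω
Step 3 — Series combination: Z_total = R + L = 260 + j288.5 Ω = 388.4∠48.0° Ω.
Step 4 — Source phasor: V = 25.5∠-179.8° V = -25.5 - j0.08901 V.
Step 5 — Current: I = V / Z = -0.04412 + j0.04862 A = 0.06566∠132.2° A.
Step 6 — Complex power: S = V·I* = 1.121 + j1.244 VA.
Step 7 — Real power: P = Re(S) = 1.121 W.
Step 8 — Reactive power: Q = Im(S) = 1.244 VAR.
Step 9 — Apparent power: |S| = 1.674 VA.
Step 10 — Power factor: PF = P/|S| = 0.6694 (lagging).

(a) P = 1.121 W  (b) Q = 1.244 VAR  (c) S = 1.674 VA  (d) PF = 0.6694 (lagging)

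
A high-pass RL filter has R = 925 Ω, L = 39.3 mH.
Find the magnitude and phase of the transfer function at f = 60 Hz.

Step 1 — Angular frequency: ω = 2π·60 = 377 rad/s.
Step 2 — Transfer function: H(jω) = jωL/(R + jωL).
Step 3 — Numerator jωL = j·14.82; denominator R + jωL = 925 + j14.82.
Step 4 — H = 0.0002565 + j0.01601.
Step 5 — Magnitude: |H| = 0.01601 (-35.9 dB); phase: φ = 89.1°.

|H| = 0.01601 (-35.9 dB), φ = 89.1°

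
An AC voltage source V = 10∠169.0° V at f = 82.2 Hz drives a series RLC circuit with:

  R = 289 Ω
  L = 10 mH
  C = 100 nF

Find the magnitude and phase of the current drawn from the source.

Step 1 — Angular frequency: ω = 2π·f = 2π·82.2 = 516.5 rad/s.
Step 2 — Component impedances:
  R: Z = R = 289 Ω
  L: Z = jωL = j·516.5·0.01 = 0 + j5.165 Ω
  C: Z = 1/(jωC) = -j/(ω·C) = 0 - j1.936e+04 Ω
Step 3 — Series combination: Z_total = R + L + C = 289 - j1.936e+04 Ω = 1.936e+04∠-89.1° Ω.
Step 4 — Source phasor: V = 10∠169.0° V = -9.816 + j1.908 V.
Step 5 — Ohm's law: I = V / Z_total = (-9.816 + j1.908) / (289 - j1.936e+04) = -0.0001061 - j0.0005055 A.
Step 6 — Convert to polar: |I| = 0.0005166 A, ∠I = -101.9°.

I = 0.0005166∠-101.9° A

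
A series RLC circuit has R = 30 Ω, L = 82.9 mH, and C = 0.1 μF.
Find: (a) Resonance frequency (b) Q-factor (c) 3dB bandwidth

Step 1 — Resonance condition Im(Z)=0 gives ω₀ = 1/√(LC).
Step 2 — ω₀ = 1/√(0.0829·1e-07) = 1.098e+04 rad/s.
Step 3 — f₀ = ω₀/(2π) = 1748 Hz.
Step 4 — Series Q: Q = ω₀L/R = 1.098e+04·0.0829/30 = 30.35.
Step 5 — 3dB bandwidth: Δω = ω₀/Q = 361.9 rad/s; BW = Δω/(2π) = 57.6 Hz.

(a) f₀ = 1748 Hz  (b) Q = 30.35  (c) BW = 57.6 Hz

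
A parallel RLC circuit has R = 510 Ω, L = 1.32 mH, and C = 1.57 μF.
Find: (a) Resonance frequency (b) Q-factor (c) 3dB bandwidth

Step 1 — Resonance: ω₀ = 1/√(LC) = 1/√(0.00132·1.57e-06) = 2.197e+04 rad/s.
Step 2 — f₀ = ω₀/(2π) = 3496 Hz.
Step 3 — Parallel Q: Q = R/(ω₀L) = 510/(2.197e+04·0.00132) = 17.59.
Step 4 — Bandwidth: Δω = ω₀/Q = 1249 rad/s; BW = Δω/(2π) = 198.8 Hz.

(a) f₀ = 3496 Hz  (b) Q = 17.59  (c) BW = 198.8 Hz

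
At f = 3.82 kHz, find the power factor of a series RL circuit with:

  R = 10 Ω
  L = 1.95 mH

Step 1 — Angular frequency: ω = 2π·f = 2π·3820 = 2.4e+04 rad/s.
Step 2 — Component impedances:
  R: Z = R = 10 Ω
  L: Z = jωL = j·2.4e+04·0.00195 = 0 + j46.8 Ω
Step 3 — Series combination: Z_total = R + L = 10 + j46.8 Ω = 47.86∠77.9° Ω.
Step 4 — Power factor: PF = cos(φ) = Re(Z)/|Z| = 10/47.86 = 0.2089.
Step 5 — Type: Im(Z) = 46.8 ⇒ lagging (phase φ = 77.9°).

PF = 0.2089 (lagging, φ = 77.9°)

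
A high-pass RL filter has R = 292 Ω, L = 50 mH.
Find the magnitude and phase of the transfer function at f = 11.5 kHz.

Step 1 — Angular frequency: ω = 2π·1.15e+04 = 7.226e+04 rad/s.
Step 2 — Transfer function: H(jω) = jωL/(R + jωL).
Step 3 — Numerator jωL = j·3613; denominator R + jωL = 292 + j3613.
Step 4 — H = 0.9935 + j0.0803.
Step 5 — Magnitude: |H| = 0.9967 (-0.0 dB); phase: φ = 4.6°.

|H| = 0.9967 (-0.0 dB), φ = 4.6°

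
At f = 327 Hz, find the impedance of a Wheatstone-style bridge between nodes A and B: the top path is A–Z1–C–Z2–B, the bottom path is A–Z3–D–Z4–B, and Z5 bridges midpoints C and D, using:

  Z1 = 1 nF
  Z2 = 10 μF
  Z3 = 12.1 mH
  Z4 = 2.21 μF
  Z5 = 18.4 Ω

Step 1 — Angular frequency: ω = 2π·f = 2π·327 = 2055 rad/s.
Step 2 — Component impedances:
  Z1: Z = 1/(jωC) = -j/(ω·C) = 0 - j4.867e+05 Ω
  Z2: Z = 1/(jωC) = -j/(ω·C) = 0 - j48.67 Ω
  Z3: Z = jωL = j·2055·0.0121 = 0 + j24.86 Ω
  Z4: Z = 1/(jωC) = -j/(ω·C) = 0 - j220.2 Ω
  Z5: Z = R = 18.4 Ω
Step 3 — Bridge requires nodal analysis (the Z5 bridge couples midpoints C and D, so the two paths cannot be reduced to a simple series/parallel combination). Setting node B to ground and injecting 1 A at node A, the 3-node admittance system at A, C, D solves to V_A = Z_AB = 12.29 - j15.84 Ω = 20.05∠-52.2° Ω.

Z = 12.29 - j15.84 Ω = 20.05∠-52.2° Ω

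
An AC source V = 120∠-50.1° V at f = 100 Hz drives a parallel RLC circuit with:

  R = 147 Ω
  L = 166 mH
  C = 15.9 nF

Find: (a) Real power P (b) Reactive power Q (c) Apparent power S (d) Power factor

Step 1 — Angular frequency: ω = 2π·f = 2π·100 = 628.3 rad/s.
Step 2 — Component impedances:
  R: Z = R = 147 Ω
  L: Z = jωL = j·628.3·0.166 = 0 + j104.3 Ω
  C: Z = 1/(jωC) = -j/(ω·C) = 0 - j1.001e+05 Ω
Step 3 — Parallel combination: 1/Z_total = 1/R + 1/L + 1/C; Z_total = 49.29 + j69.4 Ω = 85.12∠54.6° Ω.
Step 4 — Source phasor: V = 120∠-50.1° V = 76.97 - j92.06 V.
Step 5 — Current: I = V / Z = -0.3581 - j1.363 A = 1.41∠-104.7° A.
Step 6 — Complex power: S = V·I* = 97.96 + j137.9 VA.
Step 7 — Real power: P = Re(S) = 97.96 W.
Step 8 — Reactive power: Q = Im(S) = 137.9 VAR.
Step 9 — Apparent power: |S| = 169.2 VA.
Step 10 — Power factor: PF = P/|S| = 0.5791 (lagging).

(a) P = 97.96 W  (b) Q = 137.9 VAR  (c) S = 169.2 VA  (d) PF = 0.5791 (lagging)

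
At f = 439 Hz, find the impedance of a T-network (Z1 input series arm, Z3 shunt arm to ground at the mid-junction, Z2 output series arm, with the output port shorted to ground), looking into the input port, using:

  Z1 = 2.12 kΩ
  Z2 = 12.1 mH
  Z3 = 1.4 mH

Step 1 — Angular frequency: ω = 2π·f = 2π·439 = 2758 rad/s.
Step 2 — Component impedances:
  Z1: Z = R = 2120 Ω
  Z2: Z = jωL = j·2758·0.0121 = 0 + j33.38 Ω
  Z3: Z = jωL = j·2758·0.0014 = 0 + j3.862 Ω
Step 3 — With the output port shorted to ground, the output series arm Z2 runs from the junction to ground; the shunt arm Z3 also runs from the junction to ground. They appear in parallel: Z3 || Z2 = 0 + j3.461 Ω.
Step 4 — Series with input arm Z1: Z_in = Z1 + (Z3 || Z2) = 2120 + j3.461 Ω = 2120∠0.1° Ω.

Z = 2120 + j3.461 Ω = 2120∠0.1° Ω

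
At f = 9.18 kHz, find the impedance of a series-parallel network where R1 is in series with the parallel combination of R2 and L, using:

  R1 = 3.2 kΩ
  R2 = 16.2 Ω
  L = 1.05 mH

Step 1 — Angular frequency: ω = 2π·f = 2π·9180 = 5.768e+04 rad/s.
Step 2 — Component impedances:
  R1: Z = R = 3200 Ω
  R2: Z = R = 16.2 Ω
  L: Z = jωL = j·5.768e+04·0.00105 = 0 + j60.56 Ω
Step 3 — Parallel branch: R2 || L = 1/(1/R2 + 1/L) = 15.12 + j4.044 Ω.
Step 4 — Series with R1: Z_total = R1 + (R2 || L) = 3215 + j4.044 Ω = 3215∠0.1° Ω.

Z = 3215 + j4.044 Ω = 3215∠0.1° Ω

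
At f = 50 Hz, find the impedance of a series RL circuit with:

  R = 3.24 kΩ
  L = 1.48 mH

Step 1 — Angular frequency: ω = 2π·f = 2π·50 = 314.2 rad/s.
Step 2 — Component impedances:
  R: Z = R = 3240 Ω
  L: Z = jωL = j·314.2·0.00148 = 0 + j0.465 Ω
Step 3 — Series combination: Z_total = R + L = 3240 + j0.465 Ω = 3240∠0.0° Ω.

Z = 3240 + j0.465 Ω = 3240∠0.0° Ω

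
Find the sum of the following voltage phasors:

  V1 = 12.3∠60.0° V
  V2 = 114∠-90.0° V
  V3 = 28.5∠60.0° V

Step 1 — Convert each phasor to rectangular form:
  V1 = 12.3·(cos(60.0°) + j·sin(60.0°)) = 6.15 + j10.65 V
  V2 = 114·(cos(-90.0°) + j·sin(-90.0°)) = 0 - j114 V
  V3 = 28.5·(cos(60.0°) + j·sin(60.0°)) = 14.25 + j24.68 V
Step 2 — Sum components: V_total = 20.4 - j78.67 V.
Step 3 — Convert to polar: |V_total| = 81.27 V, ∠V_total = -75.5°.

V_total = 81.27∠-75.5° V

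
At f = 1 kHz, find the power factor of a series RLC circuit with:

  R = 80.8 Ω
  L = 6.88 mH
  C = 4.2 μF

Step 1 — Angular frequency: ω = 2π·f = 2π·1000 = 6283 rad/s.
Step 2 — Component impedances:
  R: Z = R = 80.8 Ω
  L: Z = jωL = j·6283·0.00688 = 0 + j43.23 Ω
  C: Z = 1/(jωC) = -j/(ω·C) = 0 - j37.89 Ω
Step 3 — Series combination: Z_total = R + L + C = 80.8 + j5.334 Ω = 80.98∠3.8° Ω.
Step 4 — Power factor: PF = cos(φ) = Re(Z)/|Z| = 80.8/80.98 = 0.9978.
Step 5 — Type: Im(Z) = 5.334 ⇒ lagging (phase φ = 3.8°).

PF = 0.9978 (lagging, φ = 3.8°)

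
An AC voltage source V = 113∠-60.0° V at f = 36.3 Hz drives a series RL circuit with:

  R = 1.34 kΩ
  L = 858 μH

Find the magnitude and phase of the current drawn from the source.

Step 1 — Angular frequency: ω = 2π·f = 2π·36.3 = 228.1 rad/s.
Step 2 — Component impedances:
  R: Z = R = 1340 Ω
  L: Z = jωL = j·228.1·0.000858 = 0 + j0.1957 Ω
Step 3 — Series combination: Z_total = R + L = 1340 + j0.1957 Ω = 1340∠0.0° Ω.
Step 4 — Source phasor: V = 113∠-60.0° V = 56.5 - j97.86 V.
Step 5 — Ohm's law: I = V / Z_total = (56.5 - j97.86) / (1340 + j0.1957) = 0.04215 - j0.07304 A.
Step 6 — Convert to polar: |I| = 0.08433 A, ∠I = -60.0°.

I = 0.08433∠-60.0° A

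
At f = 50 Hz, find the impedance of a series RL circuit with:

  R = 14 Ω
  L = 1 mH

Step 1 — Angular frequency: ω = 2π·f = 2π·50 = 314.2 rad/s.
Step 2 — Component impedances:
  R: Z = R = 14 Ω
  L: Z = jωL = j·314.2·0.001 = 0 + j0.3142 Ω
Step 3 — Series combination: Z_total = R + L = 14 + j0.3142 Ω = 14∠1.3° Ω.

Z = 14 + j0.3142 Ω = 14∠1.3° Ω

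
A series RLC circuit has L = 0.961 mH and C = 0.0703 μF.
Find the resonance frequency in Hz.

Step 1 — Resonance condition Im(Z)=0 gives ω₀ = 1/√(LC).
Step 2 — ω₀ = 1/√(0.000961·7.03e-08) = 1.217e+05 rad/s.
Step 3 — f₀ = ω₀/(2π) = 1.936e+04 Hz.

f₀ = 1.936e+04 Hz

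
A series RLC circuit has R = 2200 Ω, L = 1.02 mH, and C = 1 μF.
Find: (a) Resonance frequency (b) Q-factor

Step 1 — Resonance condition Im(Z)=0 gives ω₀ = 1/√(LC).
Step 2 — ω₀ = 1/√(0.00102·1e-06) = 3.131e+04 rad/s.
Step 3 — f₀ = ω₀/(2π) = 4983 Hz.
Step 4 — Series Q: Q = ω₀L/R = 3.131e+04·0.00102/2200 = 0.01452.

(a) f₀ = 4983 Hz  (b) Q = 0.01452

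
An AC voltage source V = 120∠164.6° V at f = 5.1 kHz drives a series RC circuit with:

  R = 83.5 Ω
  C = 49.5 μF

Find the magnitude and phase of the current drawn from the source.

Step 1 — Angular frequency: ω = 2π·f = 2π·5100 = 3.204e+04 rad/s.
Step 2 — Component impedances:
  R: Z = R = 83.5 Ω
  C: Z = 1/(jωC) = -j/(ω·C) = 0 - j0.6304 Ω
Step 3 — Series combination: Z_total = R + C = 83.5 - j0.6304 Ω = 83.5∠-0.4° Ω.
Step 4 — Source phasor: V = 120∠164.6° V = -115.7 + j31.87 V.
Step 5 — Ohm's law: I = V / Z_total = (-115.7 + j31.87) / (83.5 - j0.6304) = -1.388 + j0.3712 A.
Step 6 — Convert to polar: |I| = 1.437 A, ∠I = 165.0°.

I = 1.437∠165.0° A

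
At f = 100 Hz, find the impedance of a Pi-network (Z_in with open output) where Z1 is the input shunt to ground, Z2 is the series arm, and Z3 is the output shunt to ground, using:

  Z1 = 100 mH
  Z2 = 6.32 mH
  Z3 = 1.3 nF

Step 1 — Angular frequency: ω = 2π·f = 2π·100 = 628.3 rad/s.
Step 2 — Component impedances:
  Z1: Z = jωL = j·628.3·0.1 = 0 + j62.83 Ω
  Z2: Z = jωL = j·628.3·0.00632 = 0 + j3.971 Ω
  Z3: Z = 1/(jωC) = -j/(ω·C) = 0 - j1.224e+06 Ω
Step 3 — With open output, the series arm Z2 and the output shunt Z3 appear in series to ground: Z2 + Z3 = 0 - j1.224e+06 Ω.
Step 4 — Parallel with input shunt Z1: Z_in = Z1 || (Z2 + Z3) = 0 + j62.84 Ω = 62.84∠90.0° Ω.

Z = 0 + j62.84 Ω = 62.84∠90.0° Ω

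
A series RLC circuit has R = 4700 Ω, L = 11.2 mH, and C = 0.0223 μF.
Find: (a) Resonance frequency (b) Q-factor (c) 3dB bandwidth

Step 1 — Resonance: ω₀ = 1/√(LC) = 1/√(0.0112·2.23e-08) = 6.328e+04 rad/s.
Step 2 — f₀ = ω₀/(2π) = 1.007e+04 Hz.
Step 3 — Series Q: Q = ω₀L/R = 6.328e+04·0.0112/4700 = 0.1508.
Step 4 — Bandwidth: Δω = ω₀/Q = 4.196e+05 rad/s; BW = Δω/(2π) = 6.679e+04 Hz.

(a) f₀ = 1.007e+04 Hz  (b) Q = 0.1508  (c) BW = 6.679e+04 Hz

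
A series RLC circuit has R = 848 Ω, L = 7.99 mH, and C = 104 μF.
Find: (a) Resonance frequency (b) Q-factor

Step 1 — Resonance condition Im(Z)=0 gives ω₀ = 1/√(LC).
Step 2 — ω₀ = 1/√(0.00799·0.000104) = 1097 rad/s.
Step 3 — f₀ = ω₀/(2π) = 174.6 Hz.
Step 4 — Series Q: Q = ω₀L/R = 1097·0.00799/848 = 0.01034.

(a) f₀ = 174.6 Hz  (b) Q = 0.01034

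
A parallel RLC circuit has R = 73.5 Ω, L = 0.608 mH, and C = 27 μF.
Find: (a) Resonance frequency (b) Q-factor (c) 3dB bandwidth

Step 1 — Resonance: ω₀ = 1/√(LC) = 1/√(0.000608·2.7e-05) = 7805 rad/s.
Step 2 — f₀ = ω₀/(2π) = 1242 Hz.
Step 3 — Parallel Q: Q = R/(ω₀L) = 73.5/(7805·0.000608) = 15.49.
Step 4 — Bandwidth: Δω = ω₀/Q = 503.9 rad/s; BW = Δω/(2π) = 80.2 Hz.

(a) f₀ = 1242 Hz  (b) Q = 15.49  (c) BW = 80.2 Hz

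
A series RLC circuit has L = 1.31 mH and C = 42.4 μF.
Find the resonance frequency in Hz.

Step 1 — Resonance condition Im(Z)=0 gives ω₀ = 1/√(LC).
Step 2 — ω₀ = 1/√(0.00131·4.24e-05) = 4243 rad/s.
Step 3 — f₀ = ω₀/(2π) = 675.3 Hz.

f₀ = 675.3 Hz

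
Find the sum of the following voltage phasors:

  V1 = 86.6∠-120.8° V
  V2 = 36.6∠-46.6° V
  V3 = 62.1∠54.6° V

Step 1 — Convert each phasor to rectangular form:
  V1 = 86.6·(cos(-120.8°) + j·sin(-120.8°)) = -44.34 - j74.39 V
  V2 = 36.6·(cos(-46.6°) + j·sin(-46.6°)) = 25.15 - j26.59 V
  V3 = 62.1·(cos(54.6°) + j·sin(54.6°)) = 35.97 + j50.62 V
Step 2 — Sum components: V_total = 16.78 - j50.36 V.
Step 3 — Convert to polar: |V_total| = 53.08 V, ∠V_total = -71.6°.

V_total = 53.08∠-71.6° V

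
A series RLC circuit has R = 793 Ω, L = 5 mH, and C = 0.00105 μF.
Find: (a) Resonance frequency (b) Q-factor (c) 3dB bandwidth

Step 1 — Resonance condition Im(Z)=0 gives ω₀ = 1/√(LC).
Step 2 — ω₀ = 1/√(0.005·1.05e-09) = 4.364e+05 rad/s.
Step 3 — f₀ = ω₀/(2π) = 6.946e+04 Hz.
Step 4 — Series Q: Q = ω₀L/R = 4.364e+05·0.005/793 = 2.752.
Step 5 — 3dB bandwidth: Δω = ω₀/Q = 1.586e+05 rad/s; BW = Δω/(2π) = 2.524e+04 Hz.

(a) f₀ = 6.946e+04 Hz  (b) Q = 2.752  (c) BW = 2.524e+04 Hz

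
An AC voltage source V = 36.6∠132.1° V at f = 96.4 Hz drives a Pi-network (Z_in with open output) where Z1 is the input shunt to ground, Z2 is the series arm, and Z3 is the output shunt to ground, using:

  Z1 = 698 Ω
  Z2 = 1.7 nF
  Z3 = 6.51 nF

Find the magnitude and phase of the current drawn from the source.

Step 1 — Angular frequency: ω = 2π·f = 2π·96.4 = 605.7 rad/s.
Step 2 — Component impedances:
  Z1: Z = R = 698 Ω
  Z2: Z = 1/(jωC) = -j/(ω·C) = 0 - j9.712e+05 Ω
  Z3: Z = 1/(jωC) = -j/(ω·C) = 0 - j2.536e+05 Ω
Step 3 — With open output, the series arm Z2 and the output shunt Z3 appear in series to ground: Z2 + Z3 = 0 - j1.225e+06 Ω.
Step 4 — Parallel with input shunt Z1: Z_in = Z1 || (Z2 + Z3) = 698 - j0.3978 Ω = 698∠-0.0° Ω.
Step 5 — Source phasor: V = 36.6∠132.1° V = -24.54 + j27.16 V.
Step 6 — Ohm's law: I = V / Z_total = (-24.54 + j27.16) / (698 - j0.3978) = -0.03518 + j0.03889 A.
Step 7 — Convert to polar: |I| = 0.05244 A, ∠I = 132.1°.

I = 0.05244∠132.1° A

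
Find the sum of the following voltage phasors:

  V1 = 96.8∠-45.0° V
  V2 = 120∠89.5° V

Step 1 — Convert each phasor to rectangular form:
  V1 = 96.8·(cos(-45.0°) + j·sin(-45.0°)) = 68.45 - j68.45 V
  V2 = 120·(cos(89.5°) + j·sin(89.5°)) = 1.047 + j120 V
Step 2 — Sum components: V_total = 69.5 + j51.55 V.
Step 3 — Convert to polar: |V_total| = 86.53 V, ∠V_total = 36.6°.

V_total = 86.53∠36.6° V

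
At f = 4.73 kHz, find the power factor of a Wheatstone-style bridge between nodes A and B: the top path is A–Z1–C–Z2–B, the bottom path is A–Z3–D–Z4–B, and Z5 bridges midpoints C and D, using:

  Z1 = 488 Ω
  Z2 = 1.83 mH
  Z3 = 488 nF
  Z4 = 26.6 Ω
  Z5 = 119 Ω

Step 1 — Angular frequency: ω = 2π·f = 2π·4730 = 2.972e+04 rad/s.
Step 2 — Component impedances:
  Z1: Z = R = 488 Ω
  Z2: Z = jωL = j·2.972e+04·0.00183 = 0 + j54.39 Ω
  Z3: Z = 1/(jωC) = -j/(ω·C) = 0 - j68.95 Ω
  Z4: Z = R = 26.6 Ω
  Z5: Z = R = 119 Ω
Step 3 — Bridge requires nodal analysis (the Z5 bridge couples midpoints C and D, so the two paths cannot be reduced to a simple series/parallel combination). Setting node B to ground and injecting 1 A at node A, the 3-node admittance system at A, C, D solves to V_A = Z_AB = 32.29 - j61.09 Ω = 69.09∠-62.1° Ω.
Step 4 — Power factor: PF = cos(φ) = Re(Z)/|Z| = 32.287/69.094 = 0.4673.
Step 5 — Type: Im(Z) = -61.09 ⇒ leading (phase φ = -62.1°).

PF = 0.4673 (leading, φ = -62.1°)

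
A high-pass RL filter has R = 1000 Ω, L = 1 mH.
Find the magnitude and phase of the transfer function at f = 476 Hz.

Step 1 — Angular frequency: ω = 2π·476 = 2991 rad/s.
Step 2 — Transfer function: H(jω) = jωL/(R + jωL).
Step 3 — Numerator jωL = j·2.991; denominator R + jωL = 1000 + j2.991.
Step 4 — H = 8.945e-06 + j0.002991.
Step 5 — Magnitude: |H| = 0.002991 (-50.5 dB); phase: φ = 89.8°.

|H| = 0.002991 (-50.5 dB), φ = 89.8°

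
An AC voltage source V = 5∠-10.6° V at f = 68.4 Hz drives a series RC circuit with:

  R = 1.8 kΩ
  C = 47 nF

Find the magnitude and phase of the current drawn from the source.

Step 1 — Angular frequency: ω = 2π·f = 2π·68.4 = 429.8 rad/s.
Step 2 — Component impedances:
  R: Z = R = 1800 Ω
  C: Z = 1/(jωC) = -j/(ω·C) = 0 - j4.951e+04 Ω
Step 3 — Series combination: Z_total = R + C = 1800 - j4.951e+04 Ω = 4.954e+04∠-87.9° Ω.
Step 4 — Source phasor: V = 5∠-10.6° V = 4.915 - j0.9198 V.
Step 5 — Ohm's law: I = V / Z_total = (4.915 - j0.9198) / (1800 - j4.951e+04) = 2.216e-05 + j9.847e-05 A.
Step 6 — Convert to polar: |I| = 0.0001009 A, ∠I = 77.3°.

I = 0.0001009∠77.3° A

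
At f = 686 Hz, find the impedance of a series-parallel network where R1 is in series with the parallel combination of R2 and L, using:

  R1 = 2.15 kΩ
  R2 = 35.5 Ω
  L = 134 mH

Step 1 — Angular frequency: ω = 2π·f = 2π·686 = 4310 rad/s.
Step 2 — Component impedances:
  R1: Z = R = 2150 Ω
  R2: Z = R = 35.5 Ω
  L: Z = jωL = j·4310·0.134 = 0 + j577.6 Ω
Step 3 — Parallel branch: R2 || L = 1/(1/R2 + 1/L) = 35.37 + j2.174 Ω.
Step 4 — Series with R1: Z_total = R1 + (R2 || L) = 2185 + j2.174 Ω = 2185∠0.1° Ω.

Z = 2185 + j2.174 Ω = 2185∠0.1° Ω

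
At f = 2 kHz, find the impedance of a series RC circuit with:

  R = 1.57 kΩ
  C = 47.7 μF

Step 1 — Angular frequency: ω = 2π·f = 2π·2000 = 1.257e+04 rad/s.
Step 2 — Component impedances:
  R: Z = R = 1570 Ω
  C: Z = 1/(jωC) = -j/(ω·C) = 0 - j1.668 Ω
Step 3 — Series combination: Z_total = R + C = 1570 - j1.668 Ω = 1570∠-0.1° Ω.

Z = 1570 - j1.668 Ω = 1570∠-0.1° Ω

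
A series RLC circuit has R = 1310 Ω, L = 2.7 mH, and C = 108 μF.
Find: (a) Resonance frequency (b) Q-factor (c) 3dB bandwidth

Step 1 — Resonance: ω₀ = 1/√(LC) = 1/√(0.0027·0.000108) = 1852 rad/s.
Step 2 — f₀ = ω₀/(2π) = 294.7 Hz.
Step 3 — Series Q: Q = ω₀L/R = 1852·0.0027/1310 = 0.003817.
Step 4 — Bandwidth: Δω = ω₀/Q = 4.852e+05 rad/s; BW = Δω/(2π) = 7.722e+04 Hz.

(a) f₀ = 294.7 Hz  (b) Q = 0.003817  (c) BW = 7.722e+04 Hz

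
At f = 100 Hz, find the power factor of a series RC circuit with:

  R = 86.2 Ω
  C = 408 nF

Step 1 — Angular frequency: ω = 2π·f = 2π·100 = 628.3 rad/s.
Step 2 — Component impedances:
  R: Z = R = 86.2 Ω
  C: Z = 1/(jωC) = -j/(ω·C) = 0 - j3901 Ω
Step 3 — Series combination: Z_total = R + C = 86.2 - j3901 Ω = 3902∠-88.7° Ω.
Step 4 — Power factor: PF = cos(φ) = Re(Z)/|Z| = 86.2/3902 = 0.02209.
Step 5 — Type: Im(Z) = -3901 ⇒ leading (phase φ = -88.7°).

PF = 0.02209 (leading, φ = -88.7°)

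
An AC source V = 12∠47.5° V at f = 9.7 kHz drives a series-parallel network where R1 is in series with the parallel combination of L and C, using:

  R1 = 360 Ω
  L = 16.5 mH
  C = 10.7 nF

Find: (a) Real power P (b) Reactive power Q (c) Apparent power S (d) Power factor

Step 1 — Angular frequency: ω = 2π·f = 2π·9700 = 6.095e+04 rad/s.
Step 2 — Component impedances:
  R1: Z = R = 360 Ω
  L: Z = jωL = j·6.095e+04·0.0165 = 0 + j1006 Ω
  C: Z = 1/(jωC) = -j/(ω·C) = 0 - j1533 Ω
Step 3 — Parallel branch: L || C = 1/(1/L + 1/C) = 0 + j2922 Ω.
Step 4 — Series with R1: Z_total = R1 + (L || C) = 360 + j2922 Ω = 2944∠83.0° Ω.
Step 5 — Source phasor: V = 12∠47.5° V = 8.107 + j8.847 V.
Step 6 — Current: I = V / Z = 0.00332 - j0.002366 A = 0.004076∠-35.5° A.
Step 7 — Complex power: S = V·I* = 0.005982 + j0.04855 VA.
Step 8 — Real power: P = Re(S) = 0.005982 W.
Step 9 — Reactive power: Q = Im(S) = 0.04855 VAR.
Step 10 — Apparent power: |S| = 0.04892 VA.
Step 11 — Power factor: PF = P/|S| = 0.1223 (lagging).

(a) P = 0.005982 W  (b) Q = 0.04855 VAR  (c) S = 0.04892 VA  (d) PF = 0.1223 (lagging)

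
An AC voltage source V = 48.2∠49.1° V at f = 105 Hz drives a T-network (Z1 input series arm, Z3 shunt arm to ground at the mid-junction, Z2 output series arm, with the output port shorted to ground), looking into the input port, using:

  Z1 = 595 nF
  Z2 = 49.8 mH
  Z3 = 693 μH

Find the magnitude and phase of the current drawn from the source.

Step 1 — Angular frequency: ω = 2π·f = 2π·105 = 659.7 rad/s.
Step 2 — Component impedances:
  Z1: Z = 1/(jωC) = -j/(ω·C) = 0 - j2547 Ω
  Z2: Z = jωL = j·659.7·0.0498 = 0 + j32.85 Ω
  Z3: Z = jωL = j·659.7·0.000693 = 0 + j0.4572 Ω
Step 3 — With the output port shorted to ground, the output series arm Z2 runs from the junction to ground; the shunt arm Z3 also runs from the junction to ground. They appear in parallel: Z3 || Z2 = 0 + j0.4509 Ω.
Step 4 — Series with input arm Z1: Z_in = Z1 + (Z3 || Z2) = 0 - j2547 Ω = 2547∠-90.0° Ω.
Step 5 — Source phasor: V = 48.2∠49.1° V = 31.56 + j36.43 V.
Step 6 — Ohm's law: I = V / Z_total = (31.56 + j36.43) / (0 - j2547) = -0.0143 + j0.01239 A.
Step 7 — Convert to polar: |I| = 0.01892 A, ∠I = 139.1°.

I = 0.01892∠139.1° A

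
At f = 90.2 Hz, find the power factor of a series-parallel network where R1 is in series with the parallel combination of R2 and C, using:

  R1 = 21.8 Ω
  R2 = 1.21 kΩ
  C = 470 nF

Step 1 — Angular frequency: ω = 2π·f = 2π·90.2 = 566.7 rad/s.
Step 2 — Component impedances:
  R1: Z = R = 21.8 Ω
  R2: Z = R = 1210 Ω
  C: Z = 1/(jωC) = -j/(ω·C) = 0 - j3754 Ω
Step 3 — Parallel branch: R2 || C = 1/(1/R2 + 1/C) = 1096 - j353.3 Ω.
Step 4 — Series with R1: Z_total = R1 + (R2 || C) = 1118 - j353.3 Ω = 1172∠-17.5° Ω.
Step 5 — Power factor: PF = cos(φ) = Re(Z)/|Z| = 1117.9/1172.4 = 0.9535.
Step 6 — Type: Im(Z) = -353.3 ⇒ leading (phase φ = -17.5°).

PF = 0.9535 (leading, φ = -17.5°)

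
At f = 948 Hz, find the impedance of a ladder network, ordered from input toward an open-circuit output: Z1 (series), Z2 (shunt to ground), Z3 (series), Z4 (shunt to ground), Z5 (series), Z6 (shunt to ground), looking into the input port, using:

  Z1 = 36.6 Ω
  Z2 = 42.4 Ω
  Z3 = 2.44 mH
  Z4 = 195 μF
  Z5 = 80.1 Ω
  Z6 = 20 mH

Step 1 — Angular frequency: ω = 2π·f = 2π·948 = 5956 rad/s.
Step 2 — Component impedances:
  Z1: Z = R = 36.6 Ω
  Z2: Z = R = 42.4 Ω
  Z3: Z = jωL = j·5956·0.00244 = 0 + j14.53 Ω
  Z4: Z = 1/(jωC) = -j/(ω·C) = 0 - j0.8609 Ω
  Z5: Z = R = 80.1 Ω
  Z6: Z = jωL = j·5956·0.02 = 0 + j119.1 Ω
Step 3 — Ladder network (open output): work backward from the far end, alternating series and parallel combinations. Z_in = 40.59 + j12.38 Ω = 42.44∠17.0° Ω.

Z = 40.59 + j12.38 Ω = 42.44∠17.0° Ω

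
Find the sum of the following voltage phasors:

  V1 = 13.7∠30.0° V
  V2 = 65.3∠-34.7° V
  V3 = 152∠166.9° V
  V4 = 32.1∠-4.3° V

Step 1 — Convert each phasor to rectangular form:
  V1 = 13.7·(cos(30.0°) + j·sin(30.0°)) = 11.86 + j6.85 V
  V2 = 65.3·(cos(-34.7°) + j·sin(-34.7°)) = 53.69 - j37.17 V
  V3 = 152·(cos(166.9°) + j·sin(166.9°)) = -148 + j34.45 V
  V4 = 32.1·(cos(-4.3°) + j·sin(-4.3°)) = 32.01 - j2.407 V
Step 2 — Sum components: V_total = -50.48 + j1.72 V.
Step 3 — Convert to polar: |V_total| = 50.51 V, ∠V_total = 178.0°.

V_total = 50.51∠178.0° V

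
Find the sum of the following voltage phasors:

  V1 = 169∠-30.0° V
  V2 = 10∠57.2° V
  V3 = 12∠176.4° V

Step 1 — Convert each phasor to rectangular form:
  V1 = 169·(cos(-30.0°) + j·sin(-30.0°)) = 146.4 - j84.5 V
  V2 = 10·(cos(57.2°) + j·sin(57.2°)) = 5.417 + j8.406 V
  V3 = 12·(cos(176.4°) + j·sin(176.4°)) = -11.98 + j0.7535 V
Step 2 — Sum components: V_total = 139.8 - j75.34 V.
Step 3 — Convert to polar: |V_total| = 158.8 V, ∠V_total = -28.3°.

V_total = 158.8∠-28.3° V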